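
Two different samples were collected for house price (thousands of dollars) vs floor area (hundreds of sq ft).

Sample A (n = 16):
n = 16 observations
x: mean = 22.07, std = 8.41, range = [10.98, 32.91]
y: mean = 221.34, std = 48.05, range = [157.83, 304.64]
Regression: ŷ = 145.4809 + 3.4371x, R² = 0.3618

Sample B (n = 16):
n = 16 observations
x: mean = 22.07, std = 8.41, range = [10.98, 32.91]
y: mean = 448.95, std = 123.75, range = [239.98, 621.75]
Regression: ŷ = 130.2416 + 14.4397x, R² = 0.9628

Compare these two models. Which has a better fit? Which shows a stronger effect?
Model B has the better fit (R² = 0.9628 vs 0.3618). Model B shows the stronger effect (|β₁| = 14.4397 vs 3.4371).

Model Comparison:

Which explains more variance? (R²)
- Model A: R² = 0.3618 → 36.18% of variance in house price explained
- Model B: R² = 0.9628 → 96.28% of variance in house price explained
- 0.9628 > 0.3618 → Model B has the better fit

Which has the larger per-hundred sq ft effect? (|β₁|)
- Model A: β₁ = 3.4371 → predicted house price rises 3.4371 thousand dollars per additional hundred sq ft of floor area
- Model B: β₁ = 14.4397 → predicted house price rises 14.4397 thousand dollars per additional hundred sq ft of floor area
- |3.4371| < |14.4397| → Model B shows the stronger marginal effect

Note: The two samples could reflect different populations, time periods, or measurement quality.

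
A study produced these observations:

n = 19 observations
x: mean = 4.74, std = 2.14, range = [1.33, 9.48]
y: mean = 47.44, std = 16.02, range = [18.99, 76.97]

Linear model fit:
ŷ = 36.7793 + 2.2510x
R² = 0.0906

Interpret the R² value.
The model explains 9.06% of the variance in y (R² = 0.0906), leaving 90.94% unexplained; the fit is weak.

R² = 1 − SS_res/SS_tot compares the residual scatter to the total scatter of y about its mean.

Here R² = 0.0906:
- Explained: 9.06% of the variation in y
- Unexplained (residual): 100% − 9.06% = 90.94%
- Rule of thumb (below 0.3 weak; 0.3 to below 0.7 moderate; 0.7 and above strong) → weak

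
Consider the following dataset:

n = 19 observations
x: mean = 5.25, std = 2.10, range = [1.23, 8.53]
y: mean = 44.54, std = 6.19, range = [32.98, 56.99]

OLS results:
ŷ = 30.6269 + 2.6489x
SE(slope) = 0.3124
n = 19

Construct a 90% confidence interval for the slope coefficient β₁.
The 90% CI for β₁ is (2.1054, 3.1924)

Confidence interval for the slope:

The 90% CI for β₁ is: β̂₁ ± t*(α/2, n-2) × SE(β̂₁)

Step 1: Find critical t-value
- Confidence level = 0.9
- Degrees of freedom = n - 2 = 19 - 2 = 17
- t*(α/2, 17) = 1.7396

Step 2: Calculate margin of error
Margin = 1.7396 × 0.3124 = 0.5435

Step 3: Construct interval
CI = 2.6489 ± 0.5435
CI = (2.1054, 3.1924)

Interpretation: each one-unit increase in x is associated with a change in mean y of between 2.1054 and 3.1924, with 90% confidence.
The interval does not include 0, suggesting a significant linear relationship.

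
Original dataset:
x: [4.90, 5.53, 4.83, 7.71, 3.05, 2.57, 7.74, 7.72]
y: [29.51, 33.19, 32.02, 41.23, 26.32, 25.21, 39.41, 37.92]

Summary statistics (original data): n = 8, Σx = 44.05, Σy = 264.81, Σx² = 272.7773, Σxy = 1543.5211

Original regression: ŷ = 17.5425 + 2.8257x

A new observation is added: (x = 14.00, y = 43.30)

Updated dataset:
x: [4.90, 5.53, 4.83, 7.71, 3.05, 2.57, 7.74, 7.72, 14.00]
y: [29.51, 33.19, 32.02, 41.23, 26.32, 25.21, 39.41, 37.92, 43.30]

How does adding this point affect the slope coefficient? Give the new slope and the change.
New slope β₁ = 1.7213 versus 2.8257 before: a change of -1.1044 (-39.1%).

The new point has HIGH LEVERAGE: x = 14.00 is far from the original mean x̄ = 44.05/8 ≈ 5.51 (original range [2.57, 7.74]).

Step 1: Update the sums with the new point (n goes from 8 to 9)
Σx  = 44.05 + 14.00 = 58.05
Σy  = 264.81 + 43.30 = 308.11
Σx² = 272.7773 + 14.00² = 272.7773 + 196.0000 = 468.7773
Σxy = 1543.5211 + 14.00×43.30 = 1543.5211 + 606.2000 = 2149.7211

Step 2: Recompute the slope with b₁ = (nΣxy − ΣxΣy) / (nΣx² − (Σx)²)
Numerator   = 9×2149.7211 − 58.05×308.11 = 19347.4899 − 17885.7855 = 1461.7044
Denominator = 9×468.7773 − 58.05² = 4218.9957 − 3369.8025 = 849.1932
b₁(new) = 1461.7044 / 849.1932 = 1.7213

(Same formula on the original sums: (8×1543.5211 − 44.05×264.81) / (8×272.7773 − 44.05²) = 683.2883 / 241.8159 = 2.8257, matching the given fit.)

Step 3: Change in slope
Δβ₁ = 1.7213 − 2.8257 = -1.1044
Relative change = -1.1044 / 2.8257 × 100% = -39.1%
→ the slope decreases when the point is added.

A high-leverage point only changes the slope if it is off the original line; here y = 43.30 is below the original trend, so the slope decreases.
In practice: refit with and without it and report both if conclusions differ; examine leverage (hᵢ) and Cook's distance rather than deleting it automatically.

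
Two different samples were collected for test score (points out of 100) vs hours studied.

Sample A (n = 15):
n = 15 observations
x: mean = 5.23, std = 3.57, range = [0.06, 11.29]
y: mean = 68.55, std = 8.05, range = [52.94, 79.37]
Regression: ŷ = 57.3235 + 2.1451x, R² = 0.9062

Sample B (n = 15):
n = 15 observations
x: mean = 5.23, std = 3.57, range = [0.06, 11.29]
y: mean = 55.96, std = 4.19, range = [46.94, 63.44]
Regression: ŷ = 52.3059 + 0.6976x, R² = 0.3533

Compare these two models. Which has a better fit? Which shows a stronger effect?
Model A has the better fit (R² = 0.9062 vs 0.3533). Model A shows the stronger effect (|β₁| = 2.1451 vs 0.6976).

Model Comparison:

Fit — compare R²:
- Model A: R² = 0.9062 → 90.62% of variance in test score explained
- Model B: R² = 0.3533 → 35.33% of variance in test score explained
- 0.9062 > 0.3533 → Model A has the better fit

Strength of effect — compare |β₁|:
- Model A: β₁ = 2.1451 → predicted test score rises 2.1451 points per additional hour of study time
- Model B: β₁ = 0.6976 → predicted test score rises 0.6976 points per additional hour of study time
- |2.1451| > |0.6976| → Model A shows the stronger marginal effect

Note: R² measures how tightly points cluster around the line; β₁ measures how steep the line is — they answer different questions.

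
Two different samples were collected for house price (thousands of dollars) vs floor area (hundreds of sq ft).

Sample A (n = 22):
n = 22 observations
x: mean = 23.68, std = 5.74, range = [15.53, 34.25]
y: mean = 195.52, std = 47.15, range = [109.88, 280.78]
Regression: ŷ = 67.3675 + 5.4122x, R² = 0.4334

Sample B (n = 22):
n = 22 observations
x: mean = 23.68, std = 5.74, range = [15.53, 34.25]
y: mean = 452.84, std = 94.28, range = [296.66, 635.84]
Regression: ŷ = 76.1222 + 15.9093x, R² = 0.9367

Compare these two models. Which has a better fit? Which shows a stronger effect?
Model B has the better fit (R² = 0.9367 vs 0.4334). Model B shows the stronger effect (|β₁| = 15.9093 vs 5.4122).

Model Comparison:

Fit — compare R²:
- Model A: R² = 0.4334 → 43.34% of variance in house price explained
- Model B: R² = 0.9367 → 93.67% of variance in house price explained
- 0.9367 > 0.4334 → Model B has the better fit

Effect size (slope magnitude):
- Model A: β₁ = 5.4122 → predicted house price rises 5.4122 thousand dollars per additional hundred sq ft of floor area
- Model B: β₁ = 15.9093 → predicted house price rises 15.9093 thousand dollars per additional hundred sq ft of floor area
- |5.4122| < |15.9093| → Model B shows the stronger marginal effect

Notes:
- The two samples could reflect different populations, time periods, or measurement quality.
- R² measures how tightly points cluster around the line; β₁ measures how steep the line is — they answer different questions.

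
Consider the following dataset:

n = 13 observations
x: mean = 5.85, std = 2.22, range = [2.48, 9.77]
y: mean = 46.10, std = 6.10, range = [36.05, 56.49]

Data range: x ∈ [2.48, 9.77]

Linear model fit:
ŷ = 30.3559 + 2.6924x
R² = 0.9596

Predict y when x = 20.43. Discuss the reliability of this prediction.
ŷ = 85.3616, but this is extrapolation (above the data range [2.48, 9.77]) and may be unreliable.

Prediction calculation:
ŷ = 30.3559 + 2.6924 × 20.43
ŷ = 85.3616

Reliability:
- Data range: x ∈ [2.48, 9.77]
- Prediction point: x = 20.43 is 10.66 units above the observed range → this is EXTRAPOLATION, not interpolation

Why that matters here:
- The standard error of prediction grows with (x − x̄)², and x = 20.43 is far from x̄ = 5.85
- There are no observations near this x to validate the fitted line there
- R² describes fit only over the sampled x values; it says nothing about behaviour beyond them

Report the number if required, but flag clearly that it is an extrapolation.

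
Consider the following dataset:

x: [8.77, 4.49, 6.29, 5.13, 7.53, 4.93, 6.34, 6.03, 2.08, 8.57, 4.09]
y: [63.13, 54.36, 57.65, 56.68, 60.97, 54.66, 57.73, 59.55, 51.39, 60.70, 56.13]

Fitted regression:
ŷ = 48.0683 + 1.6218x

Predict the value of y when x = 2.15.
ŷ = 51.5552

x = 2.15 lies inside the observed range [2.08, 8.77], so the fitted equation applies directly:

ŷ = 48.0683 + 1.6218 × 2.15
ŷ = 48.0683 + 3.4869
ŷ = 51.5552

This is the fitted mean response at that x — an individual observation would come with a wider prediction interval.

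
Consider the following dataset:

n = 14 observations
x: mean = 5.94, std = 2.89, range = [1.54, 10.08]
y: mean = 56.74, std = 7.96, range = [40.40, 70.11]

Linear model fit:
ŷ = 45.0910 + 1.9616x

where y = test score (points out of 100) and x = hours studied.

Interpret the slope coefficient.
An increase of one hour in study time is associated with a 1.9616 points increase in predicted test score.

The slope β₁ = 1.9616 gives the rate at which the fitted test score changes with study time.

Interpretation:
- Study time up by 1 hour → predicted test score increases by 1.9616 points
- The effect is assumed constant over the observed range of x (linearity)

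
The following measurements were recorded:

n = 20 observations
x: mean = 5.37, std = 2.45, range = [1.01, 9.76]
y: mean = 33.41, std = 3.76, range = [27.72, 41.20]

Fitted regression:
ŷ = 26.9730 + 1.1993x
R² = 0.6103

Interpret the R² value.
R² = 0.6103 means 61.03% of the variation in y is explained by the linear relationship with x. This indicates a moderate fit.

R² = 1 − SS_res/SS_tot compares the residual scatter to the total scatter of y about its mean.

Here R² = 0.6103:
- Explained: 61.03% of the variation in y
- Unexplained (residual): 100% − 61.03% = 38.97%
- Rule of thumb (below 0.3 weak; 0.3 to below 0.7 moderate; 0.7 and above strong) → moderate

Equivalently, for simple linear regression R² = r², so |r| = √0.6103 ≈ 0.7812.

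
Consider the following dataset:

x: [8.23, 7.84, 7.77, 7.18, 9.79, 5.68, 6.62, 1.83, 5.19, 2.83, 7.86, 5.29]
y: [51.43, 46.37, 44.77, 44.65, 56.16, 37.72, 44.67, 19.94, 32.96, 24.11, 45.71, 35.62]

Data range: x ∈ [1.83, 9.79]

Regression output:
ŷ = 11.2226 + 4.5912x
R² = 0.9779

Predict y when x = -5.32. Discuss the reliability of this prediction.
ŷ = -13.2026, but this is extrapolation (below the data range [1.83, 9.79]) and may be unreliable.

Prediction calculation:
ŷ = 11.2226 + 4.5912 × (-5.32)
ŷ = -13.2026

Reliability:
- Data range: x ∈ [1.83, 9.79]
- Prediction point: x = -5.32 is 7.15 units below the observed range → this is EXTRAPOLATION, not interpolation

Why that matters here:
- The standard error of prediction grows with (x − x̄)², and x = -5.32 is far from x̄ = 6.34
- R² describes fit only over the sampled x values; it says nothing about behaviour beyond them
- Real relationships often flatten, saturate, or turn nonlinear at extremes

The R² = 0.9779 only validates the fit within [1.83, 9.79]; treat ŷ = -13.2026 with caution.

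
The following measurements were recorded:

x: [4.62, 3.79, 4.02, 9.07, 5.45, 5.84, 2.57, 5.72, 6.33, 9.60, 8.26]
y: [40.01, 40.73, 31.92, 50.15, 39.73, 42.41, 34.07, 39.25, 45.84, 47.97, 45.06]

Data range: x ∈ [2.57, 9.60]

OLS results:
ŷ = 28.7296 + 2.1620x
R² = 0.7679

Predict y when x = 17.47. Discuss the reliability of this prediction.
ŷ = 66.4997 (extrapolation — x = 17.47 lies outside [2.57, 9.60], so reliability is low).

Prediction calculation:
ŷ = 28.7296 + 2.1620 × 17.47
ŷ = 66.4997

Reliability:
- Data range: x ∈ [2.57, 9.60]
- Prediction point: x = 17.47 is 7.87 units above the observed range → this is EXTRAPOLATION, not interpolation

Why that matters here:
- The linear relationship may not hold outside the observed range
- Real relationships often flatten, saturate, or turn nonlinear at extremes

The R² = 0.7679 only validates the fit within [2.57, 9.60]; treat ŷ = 66.4997 with caution.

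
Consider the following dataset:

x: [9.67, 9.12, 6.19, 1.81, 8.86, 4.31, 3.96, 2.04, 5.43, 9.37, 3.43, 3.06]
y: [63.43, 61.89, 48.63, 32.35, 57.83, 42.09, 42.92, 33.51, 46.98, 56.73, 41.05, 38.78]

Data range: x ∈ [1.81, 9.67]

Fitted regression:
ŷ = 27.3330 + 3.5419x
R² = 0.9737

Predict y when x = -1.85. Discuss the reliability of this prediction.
The equation gives ŷ = 20.7805; however x = -1.85 is 3.66 units below the observed range, so this extrapolated value should not be trusted.

Prediction calculation:
ŷ = 27.3330 + 3.5419 × (-1.85)
ŷ = 20.7805

Reliability:
- Data range: x ∈ [1.81, 9.67]
- Prediction point: x = -1.85 is 3.66 units below the observed range → this is EXTRAPOLATION, not interpolation

Why that matters here:
- Real relationships often flatten, saturate, or turn nonlinear at extremes
- The linear relationship may not hold outside the observed range
- The standard error of prediction grows with (x − x̄)², and x = -1.85 is far from x̄ = 5.60

The R² = 0.9737 only validates the fit within [1.81, 9.67]; treat ŷ = 20.7805 with caution.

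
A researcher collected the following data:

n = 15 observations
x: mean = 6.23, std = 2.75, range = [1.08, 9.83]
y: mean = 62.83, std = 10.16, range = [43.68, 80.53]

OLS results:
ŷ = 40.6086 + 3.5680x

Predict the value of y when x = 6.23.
ŷ = 62.8372

To predict y for x = 6.23, substitute into the regression equation:

ŷ = 40.6086 + 3.5680 × 6.23
ŷ = 40.6086 + 22.2286
ŷ = 62.8372

This is a point prediction; actual observations scatter around it by roughly the residual standard deviation.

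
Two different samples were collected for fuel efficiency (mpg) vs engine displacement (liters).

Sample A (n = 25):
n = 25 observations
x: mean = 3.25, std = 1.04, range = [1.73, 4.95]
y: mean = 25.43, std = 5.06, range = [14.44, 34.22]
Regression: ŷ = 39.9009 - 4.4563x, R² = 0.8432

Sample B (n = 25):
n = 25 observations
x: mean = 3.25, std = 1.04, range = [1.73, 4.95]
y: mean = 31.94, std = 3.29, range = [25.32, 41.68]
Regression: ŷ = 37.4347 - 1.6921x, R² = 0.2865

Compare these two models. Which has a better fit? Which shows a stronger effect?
Model A has the better fit (R² = 0.8432 vs 0.2865). Model A shows the stronger effect (|β₁| = 4.4563 vs 1.6921).

Model Comparison:

Fit — compare R²:
- Model A: R² = 0.8432 → 84.32% of variance in fuel efficiency explained
- Model B: R² = 0.2865 → 28.65% of variance in fuel efficiency explained
- 0.8432 > 0.2865 → Model A has the better fit

Which has the larger per-liter effect? (|β₁|)
- Model A: β₁ = -4.4563 → predicted fuel efficiency falls 4.4563 mpg per additional liter of engine displacement
- Model B: β₁ = -1.6921 → predicted fuel efficiency falls 1.6921 mpg per additional liter of engine displacement
- |-4.4563| > |-1.6921| → Model A shows the stronger marginal effect

Note: A steeper slope doesn't make a better model if the scatter around the line is large.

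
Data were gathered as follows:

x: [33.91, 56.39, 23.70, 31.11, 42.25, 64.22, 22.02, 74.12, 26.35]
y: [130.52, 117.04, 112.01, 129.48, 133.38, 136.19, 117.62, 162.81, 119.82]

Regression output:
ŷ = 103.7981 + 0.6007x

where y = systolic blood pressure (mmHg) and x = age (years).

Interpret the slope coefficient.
An increase of one year in age is associated with a 0.6007 mmHg increase in predicted blood pressure.

The slope β₁ = 0.6007 gives the rate at which the fitted blood pressure changes with age.

Interpretation:
- Age up by 1 year → predicted blood pressure increases by 0.6007 mmHg
- This is a linear approximation: the same per-unit change is assumed across the whole observed x range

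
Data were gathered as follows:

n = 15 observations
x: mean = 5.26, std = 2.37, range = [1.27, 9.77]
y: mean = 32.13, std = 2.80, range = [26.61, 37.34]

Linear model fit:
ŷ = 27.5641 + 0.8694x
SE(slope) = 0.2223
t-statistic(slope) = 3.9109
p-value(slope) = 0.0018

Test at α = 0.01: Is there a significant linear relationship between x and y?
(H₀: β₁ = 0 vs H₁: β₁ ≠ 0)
Since p-value = 0.0018 < α = 0.01, reject H₀ — the slope is significantly different from 0.

Hypothesis test for the slope coefficient:

H₀: β₁ = 0 (no linear relationship)
H₁: β₁ ≠ 0 (linear relationship exists)

Test statistic: t = β̂₁ / SE(β̂₁) = 0.8694 / 0.2223 = 3.9109

With df = 13, the two-sided p-value for |t| = 3.9109 is 0.0018.

Decision rule: reject H₀ if p-value < α.
p-value = 0.0018 < α = 0.01 → reject H₀.

At α = 0.01 the data do provide convincing evidence of a nonzero slope.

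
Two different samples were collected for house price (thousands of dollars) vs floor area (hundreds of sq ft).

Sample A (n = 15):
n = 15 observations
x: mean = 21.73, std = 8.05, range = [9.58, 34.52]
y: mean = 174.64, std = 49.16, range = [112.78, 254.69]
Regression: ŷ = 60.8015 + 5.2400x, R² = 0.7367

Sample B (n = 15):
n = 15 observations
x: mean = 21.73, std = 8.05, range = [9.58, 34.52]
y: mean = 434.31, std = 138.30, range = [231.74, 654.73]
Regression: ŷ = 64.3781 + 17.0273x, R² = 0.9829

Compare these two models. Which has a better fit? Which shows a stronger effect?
Model B has the better fit (R² = 0.9829 vs 0.7367). Model B shows the stronger effect (|β₁| = 17.0273 vs 5.2400).

Model Comparison:

Fit — compare R²:
- Model A: R² = 0.7367 → 73.67% of variance in house price explained
- Model B: R² = 0.9829 → 98.29% of variance in house price explained
- 0.9829 > 0.7367 → Model B has the better fit

Strength of effect — compare |β₁|:
- Model A: β₁ = 5.2400 → predicted house price rises 5.2400 thousand dollars per additional hundred sq ft of floor area
- Model B: β₁ = 17.0273 → predicted house price rises 17.0273 thousand dollars per additional hundred sq ft of floor area
- |5.2400| < |17.0273| → Model B shows the stronger marginal effect

Notes:
- The two samples could reflect different populations, time periods, or measurement quality.
- R² measures how tightly points cluster around the line; β₁ measures how steep the line is — they answer different questions.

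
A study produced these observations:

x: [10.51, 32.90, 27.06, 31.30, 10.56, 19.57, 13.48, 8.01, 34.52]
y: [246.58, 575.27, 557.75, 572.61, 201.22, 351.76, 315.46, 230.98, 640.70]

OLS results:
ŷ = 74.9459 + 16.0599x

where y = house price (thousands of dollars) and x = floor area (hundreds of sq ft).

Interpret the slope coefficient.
For each additional hundred sq ft of floor area, predicted house price increases by approximately 16.0599 thousand dollars.

β₁ = 16.0599 is the change in predicted house price (thousand dollars) per additional hundred sq ft of floor area.

Interpretation:
- Floor area up by 1 hundred sq ft → predicted house price increases by 16.0599 thousand dollars
- The effect is assumed constant over the observed range of x (linearity)

The intercept β₀ = 74.9459 is the predicted house price when floor area = 0; since the smallest observed x is 8.01, this is an extrapolation and mainly anchors the line.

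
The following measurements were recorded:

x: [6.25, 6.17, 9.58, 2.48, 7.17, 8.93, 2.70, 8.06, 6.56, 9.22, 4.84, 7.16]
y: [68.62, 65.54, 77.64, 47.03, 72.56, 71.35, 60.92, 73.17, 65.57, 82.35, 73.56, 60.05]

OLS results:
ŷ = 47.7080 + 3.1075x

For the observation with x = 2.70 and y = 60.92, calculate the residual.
Residual = 4.8217

The residual is the difference between the actual value and the predicted value:

Residual = y - ŷ

Step 1: Calculate predicted value
ŷ = 47.7080 + 3.1075 × 2.70
ŷ = 56.0983

Step 2: Calculate residual
Residual = 60.92 - 56.0983
Residual = 4.8217

The residual is positive, so the observed y = 60.92 sits above the regression line (the line underestimates it by 4.8217).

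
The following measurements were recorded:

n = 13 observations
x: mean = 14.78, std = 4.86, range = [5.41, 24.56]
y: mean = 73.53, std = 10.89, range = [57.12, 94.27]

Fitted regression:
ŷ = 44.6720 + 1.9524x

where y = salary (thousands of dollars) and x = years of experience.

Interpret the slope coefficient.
An increase of one year in experience is associated with a 1.9524 thousand dollars increase in predicted salary.

The slope coefficient β₁ = 1.9524 represents the marginal effect of experience on salary.

Interpretation:
- Experience up by 1 year → predicted salary increases by 1.9524 thousand dollars
- This is a linear approximation: the same per-unit change is assumed across the whole observed x range
- The sign (+) gives the direction; the magnitude 1.9524 gives the size of the effect per year

(β₀ = 44.6720 is the fitted value at x = 0 and is not part of the slope interpretation.)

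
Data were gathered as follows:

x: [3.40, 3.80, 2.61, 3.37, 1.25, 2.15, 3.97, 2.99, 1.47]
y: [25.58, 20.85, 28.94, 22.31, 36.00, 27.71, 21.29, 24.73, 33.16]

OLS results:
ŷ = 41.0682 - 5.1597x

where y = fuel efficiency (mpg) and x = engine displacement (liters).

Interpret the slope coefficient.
An increase of one liter in engine displacement is associated with a 5.1597 mpg decrease in predicted fuel efficiency.

β₁ = -5.1597 is the change in predicted fuel efficiency (mpg) per additional liter of engine displacement.

Interpretation:
- Engine displacement up by 1 liter → predicted fuel efficiency decreases by 5.1597 mpg
- The effect is assumed constant over the observed range of x (linearity)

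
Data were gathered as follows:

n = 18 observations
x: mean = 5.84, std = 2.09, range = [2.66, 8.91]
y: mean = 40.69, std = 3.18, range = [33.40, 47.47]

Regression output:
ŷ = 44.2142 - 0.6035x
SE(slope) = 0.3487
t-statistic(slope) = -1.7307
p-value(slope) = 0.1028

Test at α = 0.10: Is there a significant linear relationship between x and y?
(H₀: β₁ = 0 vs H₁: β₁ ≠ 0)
p-value = 0.1028 ≥ α = 0.10, so we fail to reject H₀. The relationship is not significant.

Hypothesis test for the slope coefficient:

H₀: β₁ = 0 (no linear relationship)
H₁: β₁ ≠ 0 (linear relationship exists)

Test statistic: t = β̂₁ / SE(β̂₁) = -0.6035 / 0.3487 = -1.7307

p = 0.1028: how often a slope estimate this far from 0 (in SE units) would arise by chance if β₁ were truly 0.

Decision rule: reject H₀ if p-value < α.
p-value = 0.1028 ≥ α = 0.10 → fail to reject H₀.

There is not sufficient evidence at the 10% significance level to conclude that a linear relationship exists between x and y.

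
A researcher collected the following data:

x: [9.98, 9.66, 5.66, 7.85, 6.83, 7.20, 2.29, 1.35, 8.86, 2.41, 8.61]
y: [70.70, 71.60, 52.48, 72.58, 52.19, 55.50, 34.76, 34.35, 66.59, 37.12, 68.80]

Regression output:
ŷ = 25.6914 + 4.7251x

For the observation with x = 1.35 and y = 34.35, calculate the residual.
Residual = 2.2797

The residual is the difference between the actual value and the predicted value:

Residual = y - ŷ

Step 1: Calculate predicted value
ŷ = 25.6914 + 4.7251 × 1.35
ŷ = 32.0703

Step 2: Calculate residual
Residual = 34.35 - 32.0703
Residual = 2.2797

Sign check: y > ŷ, so the point is above the line and the fit underestimates here.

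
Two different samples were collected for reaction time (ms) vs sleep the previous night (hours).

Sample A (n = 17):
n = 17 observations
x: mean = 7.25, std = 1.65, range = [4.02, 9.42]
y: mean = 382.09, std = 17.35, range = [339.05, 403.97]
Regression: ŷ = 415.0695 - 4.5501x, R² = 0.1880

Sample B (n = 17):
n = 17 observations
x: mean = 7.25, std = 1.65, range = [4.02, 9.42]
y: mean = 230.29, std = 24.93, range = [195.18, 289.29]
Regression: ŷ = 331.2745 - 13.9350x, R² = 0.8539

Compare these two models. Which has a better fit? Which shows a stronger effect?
Model B has the better fit (R² = 0.8539 vs 0.1880). Model B shows the stronger effect (|β₁| = 13.9350 vs 4.5501).

Model Comparison:

Fit — compare R²:
- Model A: R² = 0.1880 → 18.80% of variance in reaction time explained
- Model B: R² = 0.8539 → 85.39% of variance in reaction time explained
- 0.8539 > 0.1880 → Model B has the better fit

Strength of effect — compare |β₁|:
- Model A: β₁ = -4.5501 → predicted reaction time falls 4.5501 ms per additional hour of sleep
- Model B: β₁ = -13.9350 → predicted reaction time falls 13.9350 ms per additional hour of sleep
- |-4.5501| < |-13.9350| → Model B shows the stronger marginal effect

Notes:
- R² measures how tightly points cluster around the line; β₁ measures how steep the line is — they answer different questions.
- A better fit (higher R²) doesn't necessarily mean a more important relationship.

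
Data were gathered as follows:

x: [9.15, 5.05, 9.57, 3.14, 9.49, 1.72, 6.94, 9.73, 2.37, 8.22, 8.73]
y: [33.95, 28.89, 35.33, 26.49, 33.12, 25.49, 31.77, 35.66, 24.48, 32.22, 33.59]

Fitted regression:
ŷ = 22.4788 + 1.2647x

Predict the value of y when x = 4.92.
ŷ = 28.7011

To predict y for x = 4.92, substitute into the regression equation:

ŷ = 22.4788 + 1.2647 × 4.92
ŷ = 22.4788 + 6.2223
ŷ = 28.7011

This is the fitted mean response at that x — an individual observation would come with a wider prediction interval.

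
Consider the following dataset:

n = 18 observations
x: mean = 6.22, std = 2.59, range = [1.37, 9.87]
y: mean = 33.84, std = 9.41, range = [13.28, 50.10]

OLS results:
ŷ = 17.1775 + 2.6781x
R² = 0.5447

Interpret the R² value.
R² = 0.5447 means 54.47% of the variation in y is explained by the linear relationship with x. This indicates a moderate fit.

R² = 1 − SS_res/SS_tot compares the residual scatter to the total scatter of y about its mean.

Here R² = 0.5447:
- Explained: 54.47% of the variation in y
- Unexplained (residual): 100% − 54.47% = 45.53%
- Rule of thumb (below 0.3 weak; 0.3 to below 0.7 moderate; 0.7 and above strong) → moderate

Note: R² never decreases when predictors are added, so it should not be used alone to compare models of different size.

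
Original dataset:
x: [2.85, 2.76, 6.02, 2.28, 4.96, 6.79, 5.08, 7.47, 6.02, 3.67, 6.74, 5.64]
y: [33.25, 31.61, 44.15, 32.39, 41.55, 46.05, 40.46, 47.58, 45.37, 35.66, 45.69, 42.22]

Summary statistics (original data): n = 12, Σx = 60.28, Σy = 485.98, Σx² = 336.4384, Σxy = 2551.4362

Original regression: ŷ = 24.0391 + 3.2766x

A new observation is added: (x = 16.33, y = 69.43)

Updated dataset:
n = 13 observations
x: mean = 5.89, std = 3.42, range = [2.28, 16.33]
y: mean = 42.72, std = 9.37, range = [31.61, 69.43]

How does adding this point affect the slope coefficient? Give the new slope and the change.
Adding the point moves β₁ from 3.2766 to 2.7180, i.e. it decreases by 0.5586 (-17.0%).

x = 16.33 lies well outside the original x-range [2.28, 7.47] (x̄ ≈ 5.02), so this observation has high leverage and can move the slope substantially.

Step 1: Update the sums with the new point (n goes from 12 to 13)
Σx  = 60.28 + 16.33 = 76.61
Σy  = 485.98 + 69.43 = 555.41
Σx² = 336.4384 + 16.33² = 336.4384 + 266.6689 = 603.1073
Σxy = 2551.4362 + 16.33×69.43 = 2551.4362 + 1133.7919 = 3685.2281

Step 2: Recompute the slope with b₁ = (nΣxy − ΣxΣy) / (nΣx² − (Σx)²)
Numerator   = 13×3685.2281 − 76.61×555.41 = 47907.9653 − 42549.9601 = 5358.0052
Denominator = 13×603.1073 − 76.61² = 7840.3949 − 5869.0921 = 1971.3028
b₁(new) = 5358.0052 / 1971.3028 = 2.7180

(Same formula on the original sums: (12×2551.4362 − 60.28×485.98) / (12×336.4384 − 60.28²) = 1322.3600 / 403.5824 = 3.2766, matching the given fit.)

Step 3: Change in slope
Δβ₁ = 2.7180 − 3.2766 = -0.5586
Relative change = -0.5586 / 3.2766 × 100% = -17.0%
→ the slope decreases when the point is added.

Because the point sits below the extension of the original line at a high-leverage x, it tilts the fit down.
In practice: refit with and without it and report both if conclusions differ.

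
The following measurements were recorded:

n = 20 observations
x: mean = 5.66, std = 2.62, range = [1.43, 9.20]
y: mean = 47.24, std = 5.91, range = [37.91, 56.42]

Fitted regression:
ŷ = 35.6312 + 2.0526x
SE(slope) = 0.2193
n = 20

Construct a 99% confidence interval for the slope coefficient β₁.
The 99% CI for β₁ is (1.4214, 2.6838)

Confidence interval for the slope:

The 99% CI for β₁ is: β̂₁ ± t*(α/2, n-2) × SE(β̂₁)

Step 1: Find critical t-value
- Confidence level = 0.99
- Degrees of freedom = n - 2 = 20 - 2 = 18
- t*(α/2, 18) = 2.8784

Step 2: Calculate margin of error
Margin = 2.8784 × 0.2193 = 0.6312

Step 3: Construct interval
CI = 2.0526 ± 0.6312
CI = (1.4214, 2.6838)

Interpretation: We are 99% confident that the true slope β₁ lies between 1.4214 and 2.6838.
Since 0 is outside the interval, a two-sided test at α = 0.01 would reject H₀: β₁ = 0.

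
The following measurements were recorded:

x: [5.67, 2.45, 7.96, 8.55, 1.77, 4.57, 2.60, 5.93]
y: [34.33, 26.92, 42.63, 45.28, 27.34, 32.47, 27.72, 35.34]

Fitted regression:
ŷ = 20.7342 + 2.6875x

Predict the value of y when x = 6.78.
ŷ = 38.9555

Plug x = 6.78 into the fitted line:

ŷ = 20.7342 + 2.6875 × 6.78
ŷ = 20.7342 + 18.2213
ŷ = 38.9555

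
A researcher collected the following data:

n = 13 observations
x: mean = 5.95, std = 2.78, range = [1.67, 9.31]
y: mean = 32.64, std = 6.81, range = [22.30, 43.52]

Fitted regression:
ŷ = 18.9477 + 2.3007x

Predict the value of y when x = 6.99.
ŷ = 35.0296

Plug x = 6.99 into the fitted line:

ŷ = 18.9477 + 2.3007 × 6.99
ŷ = 18.9477 + 16.0819
ŷ = 35.0296

This is the fitted mean response at that x — an individual observation would come with a wider prediction interval.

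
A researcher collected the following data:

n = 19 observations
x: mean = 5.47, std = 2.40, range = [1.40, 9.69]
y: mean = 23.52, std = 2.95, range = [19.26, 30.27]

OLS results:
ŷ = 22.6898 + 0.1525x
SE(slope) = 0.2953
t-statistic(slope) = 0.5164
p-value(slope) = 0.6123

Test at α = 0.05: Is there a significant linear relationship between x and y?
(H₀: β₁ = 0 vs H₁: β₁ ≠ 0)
Since p-value = 0.6123 ≥ α = 0.05, fail to reject H₀ — the slope is not significantly different from 0.

Hypothesis test for the slope coefficient:

H₀: β₁ = 0 (no linear relationship)
H₁: β₁ ≠ 0 (linear relationship exists)

Test statistic: t = β̂₁ / SE(β̂₁) = 0.1525 / 0.2953 = 0.5164

The p-value (0.6123) is the probability, under H₀, of a t-statistic at least as extreme as |t| = 0.5164 (two-sided, df = n − 2 = 17).

Decision rule: reject H₀ if p-value < α.
p-value = 0.6123 ≥ α = 0.05 → fail to reject H₀.

At α = 0.05 the data do not provide convincing evidence of a nonzero slope.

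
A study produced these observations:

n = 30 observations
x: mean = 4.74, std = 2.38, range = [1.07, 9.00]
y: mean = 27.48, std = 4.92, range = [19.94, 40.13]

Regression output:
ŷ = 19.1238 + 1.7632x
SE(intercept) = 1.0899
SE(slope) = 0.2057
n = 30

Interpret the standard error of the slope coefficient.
SE(β̂₁) = 0.2057 is the estimated standard deviation of the slope estimate across repeated samples; relative to β̂₁ = 1.7632 that is 11.7%, a precise estimate.

SE(β̂₁) = s / √Sxx, where s is the residual standard deviation and Sxx = Σ(x − x̄)². It is the yardstick for how far β̂₁ = 1.7632 could plausibly be from the true slope.

Relative precision:
- SE / |β̂₁| = 0.2057 / 1.7632 = 11.7%
- Rule of thumb (under 20%: precise; 20% to under 50%: moderately precise; 50% or more: imprecise) → precise

Link to interval estimation: a confidence interval for β₁ is β̂₁ ± t* × 0.2057, so SE sets the half-width per unit of t*.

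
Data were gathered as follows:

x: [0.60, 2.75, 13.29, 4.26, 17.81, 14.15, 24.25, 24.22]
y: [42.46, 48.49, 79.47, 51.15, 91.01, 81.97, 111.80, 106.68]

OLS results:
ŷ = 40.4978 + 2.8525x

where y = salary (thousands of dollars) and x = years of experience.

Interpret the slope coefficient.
An increase of one year in experience is associated with a 2.8525 thousand dollars increase in predicted salary.

β₁ = 2.8525 is the change in predicted salary (thousand dollars) per additional year of experience.

Interpretation:
- Experience up by 1 year → predicted salary increases by 2.8525 thousand dollars
- The effect is assumed constant over the observed range of x (linearity)
- The slope describes association in these data, not necessarily a causal effect

The intercept β₀ = 40.4978 is the predicted salary when experience = 0; since the smallest observed x is 0.60, this is an extrapolation and mainly anchors the line.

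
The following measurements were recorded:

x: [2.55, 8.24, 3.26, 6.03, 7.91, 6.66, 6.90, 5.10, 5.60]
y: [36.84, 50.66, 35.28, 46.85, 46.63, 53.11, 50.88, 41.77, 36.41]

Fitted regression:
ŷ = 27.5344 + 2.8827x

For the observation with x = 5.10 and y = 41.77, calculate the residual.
Residual = -0.4662

The residual is the difference between the actual value and the predicted value:

Residual = y - ŷ

Step 1: Calculate predicted value
ŷ = 27.5344 + 2.8827 × 5.10
ŷ = 42.2362

Step 2: Calculate residual
Residual = 41.77 - 42.2362
Residual = -0.4662

Interpretation: the model overestimates the actual value by 0.4662 at this point (negative residual → observation lies below the fitted line).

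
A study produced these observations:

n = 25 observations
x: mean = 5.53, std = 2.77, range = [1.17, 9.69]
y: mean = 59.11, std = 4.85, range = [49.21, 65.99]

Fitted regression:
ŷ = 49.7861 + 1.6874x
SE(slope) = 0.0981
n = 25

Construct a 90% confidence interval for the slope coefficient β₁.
The 90% CI for β₁ is (1.5193, 1.8555)

Confidence interval for the slope:

The 90% CI for β₁ is: β̂₁ ± t*(α/2, n-2) × SE(β̂₁)

Step 1: Find critical t-value
- Confidence level = 0.9
- Degrees of freedom = n - 2 = 25 - 2 = 23
- t*(α/2, 23) = 1.7139

Step 2: Calculate margin of error
Margin = 1.7139 × 0.0981 = 0.1681

Step 3: Construct interval
CI = 1.6874 ± 0.1681
CI = (1.5193, 1.8555)

Interpretation: intervals built this way capture the true β₁ in 90% of repeated samples; here the plausible range for the per-unit effect of x on y is 1.5193 to 1.8555.
Both endpoints are positive, so the data support a genuinely positive slope at this confidence level.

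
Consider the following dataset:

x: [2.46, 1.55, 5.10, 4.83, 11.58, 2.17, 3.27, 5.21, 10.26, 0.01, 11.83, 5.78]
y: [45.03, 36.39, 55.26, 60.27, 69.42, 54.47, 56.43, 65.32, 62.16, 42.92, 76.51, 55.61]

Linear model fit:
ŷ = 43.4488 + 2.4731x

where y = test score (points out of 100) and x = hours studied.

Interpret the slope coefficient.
On average, test score is about 2.4731 points higher for every extra hour of study time.

The slope coefficient β₁ = 2.4731 represents the marginal effect of study time on test score.

Interpretation:
- Study time up by 1 hour → predicted test score increases by 2.4731 points
- The effect is assumed constant over the observed range of x (linearity)
- The slope describes association in these data, not necessarily a causal effect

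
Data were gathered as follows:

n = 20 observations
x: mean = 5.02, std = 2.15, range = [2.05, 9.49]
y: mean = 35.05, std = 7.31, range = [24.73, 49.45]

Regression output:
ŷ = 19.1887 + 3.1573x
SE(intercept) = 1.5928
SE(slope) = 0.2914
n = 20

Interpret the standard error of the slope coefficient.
SE(β̂₁) = 0.2914 is the estimated standard deviation of the slope estimate across repeated samples; relative to β̂₁ = 3.1573 that is 9.2%, a precise estimate.

SE(β̂₁) = 0.2914 says: if we drew many samples of n = 20 from the same population and refit each time, the fitted slopes would scatter with a standard deviation of roughly 0.2914 around the true β₁.

Relative precision:
- SE / |β̂₁| = 0.2914 / 3.1573 = 9.2%
- Rule of thumb (under 20%: precise; 20% to under 50%: moderately precise; 50% or more: imprecise) → precise

Link to interval estimation: a confidence interval for β₁ is β̂₁ ± t* × 0.2914, so SE sets the half-width per unit of t*.

What drives SE(β̂₁): larger n (here n = 20) → smaller SE; wider spread of x values → smaller SE.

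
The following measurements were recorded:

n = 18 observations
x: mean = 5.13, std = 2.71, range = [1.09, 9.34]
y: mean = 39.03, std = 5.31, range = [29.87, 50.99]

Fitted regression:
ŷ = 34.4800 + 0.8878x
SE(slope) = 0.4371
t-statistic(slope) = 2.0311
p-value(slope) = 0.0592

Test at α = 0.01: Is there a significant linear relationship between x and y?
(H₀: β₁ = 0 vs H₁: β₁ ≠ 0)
Since p-value = 0.0592 ≥ α = 0.01, fail to reject H₀ — the slope is not significantly different from 0.

Hypothesis test for the slope coefficient:

H₀: β₁ = 0 (no linear relationship)
H₁: β₁ ≠ 0 (linear relationship exists)

Test statistic: t = β̂₁ / SE(β̂₁) = 0.8878 / 0.4371 = 2.0311

With df = 16, the two-sided p-value for |t| = 2.0311 is 0.0592.

Decision rule: reject H₀ if p-value < α.
p-value = 0.0592 ≥ α = 0.01 → fail to reject H₀.

There is not sufficient evidence at the 1% significance level to conclude that a linear relationship exists between x and y.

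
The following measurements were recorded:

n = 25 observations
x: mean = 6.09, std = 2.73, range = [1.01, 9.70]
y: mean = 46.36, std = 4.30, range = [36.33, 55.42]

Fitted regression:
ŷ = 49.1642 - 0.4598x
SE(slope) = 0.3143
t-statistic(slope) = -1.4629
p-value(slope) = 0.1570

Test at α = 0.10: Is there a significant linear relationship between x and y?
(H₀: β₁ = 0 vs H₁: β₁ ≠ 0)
p-value = 0.1570 ≥ α = 0.10, so we fail to reject H₀. The relationship is not significant.

Hypothesis test for the slope coefficient:

H₀: β₁ = 0 (no linear relationship)
H₁: β₁ ≠ 0 (linear relationship exists)

Test statistic: t = β̂₁ / SE(β̂₁) = -0.4598 / 0.3143 = -1.4629

With df = 23, the two-sided p-value for |t| = 1.4629 is 0.1570.

Decision rule: reject H₀ if p-value < α.
p-value = 0.1570 ≥ α = 0.10 → fail to reject H₀.

At α = 0.10 the data do not provide convincing evidence of a nonzero slope.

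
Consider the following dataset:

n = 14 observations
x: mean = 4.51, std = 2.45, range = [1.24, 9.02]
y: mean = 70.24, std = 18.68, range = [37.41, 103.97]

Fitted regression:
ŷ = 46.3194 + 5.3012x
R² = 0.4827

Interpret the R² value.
The model explains 48.27% of the variance in y (R² = 0.4827), leaving 51.73% unexplained; the fit is moderate.

R² = 1 − SS_res/SS_tot compares the residual scatter to the total scatter of y about its mean.

Here R² = 0.4827:
- Explained: 48.27% of the variation in y
- Unexplained (residual): 100% − 48.27% = 51.73%
- Rule of thumb (below 0.3 weak; 0.3 to below 0.7 moderate; 0.7 and above strong) → moderate

Calculation: R² = 1 − (SS_res / SS_tot), where SS_res is the sum of squared residuals and SS_tot the total sum of squares.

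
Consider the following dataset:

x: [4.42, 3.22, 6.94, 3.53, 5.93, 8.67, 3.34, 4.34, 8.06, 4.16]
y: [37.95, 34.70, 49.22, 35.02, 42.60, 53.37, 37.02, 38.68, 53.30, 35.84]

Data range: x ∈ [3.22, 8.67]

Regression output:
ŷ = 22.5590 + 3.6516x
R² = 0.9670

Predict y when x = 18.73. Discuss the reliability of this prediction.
The equation gives ŷ = 90.9535; however x = 18.73 is 10.06 units above the observed range, so this extrapolated value should not be trusted.

Prediction calculation:
ŷ = 22.5590 + 3.6516 × 18.73
ŷ = 90.9535

Reliability:
- Data range: x ∈ [3.22, 8.67]
- Prediction point: x = 18.73 is 10.06 units above the observed range → this is EXTRAPOLATION, not interpolation

Why that matters here:
- R² describes fit only over the sampled x values; it says nothing about behaviour beyond them
- The standard error of prediction grows with (x − x̄)², and x = 18.73 is far from x̄ = 5.26

The R² = 0.9670 only validates the fit within [3.22, 8.67]; treat ŷ = 90.9535 with caution.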